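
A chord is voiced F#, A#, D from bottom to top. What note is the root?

D

The distinct letter names are F#, A#, D. Arranged as a stack of thirds they read D–F#–A#, so D is the root (a D augmented triad).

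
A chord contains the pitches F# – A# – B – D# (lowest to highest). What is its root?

F#, A#, B, D# are the tones of a B major seventh chord (B–D#–F#–A#), making B the root.

B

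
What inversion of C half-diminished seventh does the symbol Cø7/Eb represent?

first inversion

Cø7/Eb means C half-diminished seventh with Eb in the bass. Eb is the third of C half-diminished seventh (C–Eb–Gb–Bb), so this is first inversion.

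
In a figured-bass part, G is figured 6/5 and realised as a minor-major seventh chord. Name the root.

The figures 6/5 mean the third of the chord is in the bass. If G is the third of a minor-major seventh chord, the root is E (chord tones E–G–B–D#).

E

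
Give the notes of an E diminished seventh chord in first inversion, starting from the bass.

G, Bb, Db, E

Spelling E diminished seventh: E–G–Bb–Db. In first inversion the third is bass, giving G, Bb, Db, E from the bottom.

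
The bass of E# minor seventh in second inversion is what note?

B#

The fifth of E# minor seventh (E#–G#–B#–D#) is B#; that is the bass in second inversion.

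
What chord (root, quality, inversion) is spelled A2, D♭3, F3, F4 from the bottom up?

Db augmented, second inversion

Reducing to letter names: A, Db, F. These stack in thirds as Db–F–A — a Db augmented triad.
A is the fifth of Db augmented; fifth in the bass means second inversion (figured bass 6/4).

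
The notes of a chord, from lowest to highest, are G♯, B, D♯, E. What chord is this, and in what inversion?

E major seventh, first inversion

The distinct note names are G#, B, D#, E. Stacked in thirds they read E–G#–B–D#, which is a major seventh chord on E.
The lowest note is G#, the third of the chord, so this is first inversion (figured bass 6/5).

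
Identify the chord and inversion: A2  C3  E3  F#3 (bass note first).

The pitch classes A, C, E, F# arrange in thirds as F#–A–C–E: an F# half-diminished seventh chord.
With the third (A) in the bass, the chord is in first inversion (figured bass 6/5).

F# half-diminished seventh, first inversion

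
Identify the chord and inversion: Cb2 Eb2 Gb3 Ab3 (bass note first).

The distinct note names are Cb, Eb, Gb, Ab. Stacked in thirds they read Ab–Cb–Eb–Gb, which is a minor seventh chord on Ab.
With the third (Cb) in the bass, the chord is in first inversion (figured bass 6/5).

Ab minor seventh, first inversion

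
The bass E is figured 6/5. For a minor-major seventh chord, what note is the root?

The figures 6/5 mean the third of the chord is in the bass. If E is the third of a minor-major seventh chord, the root is C# (chord tones C#–E–G#–B#).

C#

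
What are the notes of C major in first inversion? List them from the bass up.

The chord tones are C–E–G. With the third (E) lowest for first inversion: E, G, C.

E, G, C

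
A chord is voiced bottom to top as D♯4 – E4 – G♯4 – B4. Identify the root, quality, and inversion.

The distinct note names are D#, E, G#, B. Stacked in thirds they read E–G#–B–D#, which is a major seventh chord on E.
With the seventh (D#) in the bass, the chord is in third inversion (figured bass 4/2).

E major seventh, third inversion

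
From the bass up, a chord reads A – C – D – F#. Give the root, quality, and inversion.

D dominant seventh, second inversion

Reducing to letter names: A, C, D, F#. These stack in thirds as D–F#–A–C — a D dominant seventh chord.
The lowest note is A, the fifth of the chord, so this is second inversion (figured bass 4/3).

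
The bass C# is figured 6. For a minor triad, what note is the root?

A#

The figures 6 mean the third of the chord is in the bass. If C# is the third of a minor triad, the root is A# (chord tones A#–C#–E#).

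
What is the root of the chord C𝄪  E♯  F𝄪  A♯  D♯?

Reordering C##, E#, F##, A#, D# into stacked thirds gives D#–F##–A#–C##–E#; the bottom of that stack, D#, is the root.

D#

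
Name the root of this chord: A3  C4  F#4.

The distinct letter names are A, C, F#. Arranged as a stack of thirds they read F#–A–C, so F# is the root (an F# diminished triad).

F#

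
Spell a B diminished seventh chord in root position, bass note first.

B, D, F, Ab

Spelling B diminished seventh: B–D–F–Ab. In root position the root is bass, giving B, D, F, Ab from the bottom.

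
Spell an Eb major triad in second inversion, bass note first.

Eb major is Eb–G–Bb. Second inversion puts the fifth (Bb) in the bass, with the remaining tones above: Bb, Eb, G.

Bb, Eb, G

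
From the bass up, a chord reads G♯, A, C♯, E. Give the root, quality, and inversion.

The distinct note names are G#, A, C#, E. Stacked in thirds they read A–C#–E–G#, which is a major seventh chord on A.
G# is the seventh of A major seventh; seventh in the bass means third inversion (figured bass 4/2).

A major seventh, third inversion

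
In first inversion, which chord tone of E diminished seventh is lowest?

G

The third of E diminished seventh (E–G–Bb–Db) is G; that is the bass in first inversion.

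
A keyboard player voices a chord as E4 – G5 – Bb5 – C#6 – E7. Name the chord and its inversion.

C# diminished seventh, first inversion

Reducing to letter names: E, G, Bb, C#. These stack in thirds as C#–E–G–Bb — a C# diminished seventh chord.
With the third (E) in the bass, the chord is in first inversion (figured bass 6/5).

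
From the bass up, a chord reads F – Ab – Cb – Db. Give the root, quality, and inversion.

Db dominant seventh, first inversion

The pitch classes F, Ab, Cb, Db arrange in thirds as Db–F–Ab–Cb: a Db dominant seventh chord.
F is the third of Db dominant seventh; third in the bass means first inversion (figured bass 6/5).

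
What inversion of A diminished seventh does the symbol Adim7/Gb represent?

third inversion

Adim7/Gb means A diminished seventh with Gb in the bass. Gb is the seventh of A diminished seventh (A–C–Eb–Gb), so this is third inversion.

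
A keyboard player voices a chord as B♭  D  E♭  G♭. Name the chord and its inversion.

The pitch classes Bb, D, Eb, Gb arrange in thirds as Eb–Gb–Bb–D: an Eb minor-major seventh chord.
Bb is the fifth of Eb minor-major seventh; fifth in the bass means second inversion (figured bass 4/3).

Eb minor-major seventh, second inversion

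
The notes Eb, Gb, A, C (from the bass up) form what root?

The distinct letter names are Eb, Gb, A, C. Arranged as a stack of thirds they read A–C–Eb–Gb, so A is the root (an A diminished seventh chord).

A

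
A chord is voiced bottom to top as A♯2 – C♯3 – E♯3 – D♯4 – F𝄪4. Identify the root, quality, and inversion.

Reducing to letter names: A#, C#, E#, D#, F##. These stack in thirds as D#–F##–A#–C#–E# — a D# dominant ninth chord.
A# is the fifth of D# dominant ninth; fifth in the bass means second inversion.

D# dominant ninth, second inversion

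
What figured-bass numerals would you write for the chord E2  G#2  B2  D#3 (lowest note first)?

The notes E, G#, B, D# stack in thirds as E–G#–B–D# — an E major seventh chord. The bass E is the root, so this is root position: figured 7.

7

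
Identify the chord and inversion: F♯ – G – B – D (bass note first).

G major seventh, third inversion

The pitch classes F#, G, B, D arrange in thirds as G–B–D–F#: a G major seventh chord.
With the seventh (F#) in the bass, the chord is in third inversion (figured bass 4/2).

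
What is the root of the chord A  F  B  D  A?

B

Reordering A, F, B, D into stacked thirds gives B–D–F–A; the bottom of that stack, B, is the root.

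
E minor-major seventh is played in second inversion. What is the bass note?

B

In second inversion the fifth is lowest. For E minor-major seventh (E–G–B–D#) that is B.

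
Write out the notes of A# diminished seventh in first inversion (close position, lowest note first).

The chord tones are A#–C#–E–G. With the third (C#) lowest for first inversion: C#, E, G, A#.

C#, E, G, A#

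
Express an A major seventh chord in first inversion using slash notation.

Amaj7/C#

First inversion of A major seventh has the third (C#) in the bass. As a slash chord: Amaj7/C#.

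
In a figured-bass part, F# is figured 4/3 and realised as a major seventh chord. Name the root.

The figures 4/3 mean the fifth of the chord is in the bass. If F# is the fifth of a major seventh chord, the root is B (chord tones B–D#–F#–A#).

B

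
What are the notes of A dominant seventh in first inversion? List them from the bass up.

The chord tones are A–C#–E–G. With the third (C#) lowest for first inversion: C#, E, G, A.

C#, E, G, A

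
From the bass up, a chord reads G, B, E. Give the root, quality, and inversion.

Reducing to letter names: G, B, E. These stack in thirds as E–G–B — an E minor triad.
With the third (G) in the bass, the chord is in first inversion (figured bass 6).

E minor, first inversion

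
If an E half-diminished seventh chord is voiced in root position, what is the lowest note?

E

The root of E half-diminished seventh (E–G–Bb–D) is E; that is the bass in root position.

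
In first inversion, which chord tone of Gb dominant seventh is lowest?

The third of Gb dominant seventh (Gb–Bb–Db–Fb) is Bb; that is the bass in first inversion.

Bb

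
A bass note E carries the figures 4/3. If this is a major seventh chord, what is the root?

A

The figures 4/3 mean the fifth of the chord is in the bass. If E is the fifth of a major seventh chord, the root is A (chord tones A–C#–E–G#).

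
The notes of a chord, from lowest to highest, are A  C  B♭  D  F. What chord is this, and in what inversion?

Bb major ninth, third inversion

The distinct note names are A, C, Bb, D, F. Stacked in thirds they read Bb–D–F–A–C, which is a major ninth chord on Bb.
The lowest note is A, the seventh of the chord, so this is third inversion.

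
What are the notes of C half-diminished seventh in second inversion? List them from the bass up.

The chord tones are C–Eb–Gb–Bb. With the fifth (Gb) lowest for second inversion: Gb, Bb, C, Eb.

Gb, Bb, C, Eb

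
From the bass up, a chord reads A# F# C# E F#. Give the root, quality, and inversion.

Reducing to letter names: A#, F#, C#, E. These stack in thirds as F#–A#–C#–E — an F# dominant seventh chord.
With the third (A#) in the bass, the chord is in first inversion (figured bass 6/5).

F# dominant seventh, first inversion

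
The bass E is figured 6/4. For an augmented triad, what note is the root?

Ab

The figures 6/4 mean the fifth of the chord is in the bass. If E is the fifth of an augmented triad, the root is Ab (chord tones Ab–C–E).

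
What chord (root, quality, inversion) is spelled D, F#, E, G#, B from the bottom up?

The pitch classes D, F#, E, G#, B arrange in thirds as E–G#–B–D–F#: an E dominant ninth chord.
The lowest note is D, the seventh of the chord, so this is third inversion.

E dominant ninth, third inversion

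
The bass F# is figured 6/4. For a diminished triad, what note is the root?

The figures 6/4 mean the fifth of the chord is in the bass. If F# is the fifth of a diminished triad, the root is B# (chord tones B#–D#–F#).

B#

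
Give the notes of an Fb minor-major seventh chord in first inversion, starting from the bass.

Spelling Fb minor-major seventh: Fb–Abb–Cb–Eb. In first inversion the third is bass, giving Abb, Cb, Eb, Fb from the bottom.

Abb, Cb, Eb, Fb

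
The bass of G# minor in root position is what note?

G# minor is G#–B–D#. Root position places the root in the bass: G#.

G#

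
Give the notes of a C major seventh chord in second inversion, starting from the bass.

Spelling C major seventh: C–E–G–B. In second inversion the fifth is bass, giving G, B, C, E from the bottom.

G, B, C, E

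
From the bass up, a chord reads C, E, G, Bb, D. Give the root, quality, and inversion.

C dominant ninth, root position

The pitch classes C, E, G, Bb, D arrange in thirds as C–E–G–Bb–D: a C dominant ninth chord.
C is the root of C dominant ninth; root in the bass means root position.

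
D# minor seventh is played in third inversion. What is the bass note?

C#

The seventh of D# minor seventh (D#–F#–A#–C#) is C#; that is the bass in third inversion.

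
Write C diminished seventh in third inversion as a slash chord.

Third inversion of C diminished seventh has the seventh (Bbb) in the bass. As a slash chord: Cdim7/Bbb.

Cdim7/Bbb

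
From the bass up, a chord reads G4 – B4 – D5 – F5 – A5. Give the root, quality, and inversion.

G dominant ninth, root position

The distinct note names are G, B, D, F, A. Stacked in thirds they read G–B–D–F–A, which is a dominant ninth chord on G.
With the root (G) in the bass, the chord is in root position.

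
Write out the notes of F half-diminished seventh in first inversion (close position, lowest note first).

Ab, Cb, Eb, F

The chord tones are F–Ab–Cb–Eb. With the third (Ab) lowest for first inversion: Ab, Cb, Eb, F.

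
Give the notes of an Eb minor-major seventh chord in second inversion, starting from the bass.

Bb, D, Eb, Gb

Eb minor-major seventh is Eb–Gb–Bb–D. Second inversion puts the fifth (Bb) in the bass, with the remaining tones above: Bb, D, Eb, Gb.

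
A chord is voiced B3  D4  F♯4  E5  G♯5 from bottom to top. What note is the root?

E

B, D, F#, E, G# are the tones of an E dominant ninth chord (E–G#–B–D–F#), making E the root.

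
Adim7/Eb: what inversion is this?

second inversion

Adim7/Eb means A diminished seventh with Eb in the bass. Eb is the fifth of A diminished seventh (A–C–Eb–Gb), so this is second inversion.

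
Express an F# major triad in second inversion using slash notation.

F#M/C#

Second inversion of F# major has the fifth (C#) in the bass. As a slash chord: F#M/C#.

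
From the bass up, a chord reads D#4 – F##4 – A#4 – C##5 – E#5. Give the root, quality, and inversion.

D# major ninth, root position

The distinct note names are D#, F##, A#, C##, E#. Stacked in thirds they read D#–F##–A#–C##–E#, which is a major ninth chord on D#.
With the root (D#) in the bass, the chord is in root position.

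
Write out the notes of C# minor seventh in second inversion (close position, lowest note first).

G#, B, C#, E

The chord tones are C#–E–G#–B. With the fifth (G#) lowest for second inversion: G#, B, C#, E.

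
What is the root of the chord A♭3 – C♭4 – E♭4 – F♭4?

Fb

The distinct letter names are Ab, Cb, Eb, Fb. Arranged as a stack of thirds they read Fb–Ab–Cb–Eb, so Fb is the root (an Fb major seventh chord).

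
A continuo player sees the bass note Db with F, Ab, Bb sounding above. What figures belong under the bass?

6/5

The notes Db, F, Ab, Bb stack in thirds as Bb–Db–F–Ab — a Bb minor seventh chord. The bass Db is the third, so this is first inversion: figured 6/5.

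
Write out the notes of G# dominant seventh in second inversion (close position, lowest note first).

D#, F#, G#, B#

G# dominant seventh is G#–B#–D#–F#. Second inversion puts the fifth (D#) in the bass, with the remaining tones above: D#, F#, G#, B#.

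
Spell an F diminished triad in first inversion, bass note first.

F diminished is F–Ab–Cb. First inversion puts the third (Ab) in the bass, with the remaining tones above: Ab, Cb, F.

Ab, Cb, F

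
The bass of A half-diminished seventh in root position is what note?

A

A half-diminished seventh is A–C–Eb–G. Root position places the root in the bass: A.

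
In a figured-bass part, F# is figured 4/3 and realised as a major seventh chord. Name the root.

B

The figures 4/3 mean the fifth of the chord is in the bass. If F# is the fifth of a major seventh chord, the root is B (chord tones B–D#–F#–A#).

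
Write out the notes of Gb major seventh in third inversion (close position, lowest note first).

F, Gb, Bb, Db

The chord tones are Gb–Bb–Db–F. With the seventh (F) lowest for third inversion: F, Gb, Bb, Db.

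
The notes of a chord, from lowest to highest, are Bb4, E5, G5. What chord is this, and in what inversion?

E diminished, second inversion

The pitch classes Bb, E, G arrange in thirds as E–G–Bb: an E diminished triad.
With the fifth (Bb) in the bass, the chord is in second inversion (figured bass 6/4).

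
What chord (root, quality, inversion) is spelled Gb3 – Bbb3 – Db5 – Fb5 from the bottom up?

The pitch classes Gb, Bbb, Db, Fb arrange in thirds as Gb–Bbb–Db–Fb: a Gb minor seventh chord.
With the root (Gb) in the bass, the chord is in root position (figured bass 7).

Gb minor seventh, root position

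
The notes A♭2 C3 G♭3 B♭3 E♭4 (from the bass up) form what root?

Ab, C, Gb, Bb, Eb are the tones of an Ab dominant ninth chord (Ab–C–Eb–Gb–Bb), making Ab the root.

Ab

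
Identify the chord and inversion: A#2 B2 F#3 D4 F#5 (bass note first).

Reducing to letter names: A#, B, F#, D. These stack in thirds as B–D–F#–A# — a B minor-major seventh chord.
The lowest note is A#, the seventh of the chord, so this is third inversion (figured bass 4/2).

B minor-major seventh, third inversion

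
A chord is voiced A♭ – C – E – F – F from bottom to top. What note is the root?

F

Reordering Ab, C, E, F into stacked thirds gives F–Ab–C–E; the bottom of that stack, F, is the root.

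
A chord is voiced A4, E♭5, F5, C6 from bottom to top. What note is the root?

F

A, Eb, F, C are the tones of an F dominant seventh chord (F–A–C–Eb), making F the root.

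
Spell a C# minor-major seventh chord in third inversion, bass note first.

B#, C#, E, G#

The chord tones are C#–E–G#–B#. With the seventh (B#) lowest for third inversion: B#, C#, E, G#.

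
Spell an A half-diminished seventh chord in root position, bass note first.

A, C, Eb, G

Spelling A half-diminished seventh: A–C–Eb–G. In root position the root is bass, giving A, C, Eb, G from the bottom.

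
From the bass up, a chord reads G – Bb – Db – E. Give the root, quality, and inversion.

E diminished seventh, first inversion

The distinct note names are G, Bb, Db, E. Stacked in thirds they read E–G–Bb–Db, which is a diminished seventh chord on E.
With the third (G) in the bass, the chord is in first inversion (figured bass 6/5).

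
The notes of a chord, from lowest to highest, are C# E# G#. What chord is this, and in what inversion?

C# major, root position

Reducing to letter names: C#, E#, G#. These stack in thirds as C#–E#–G# — a C# major triad.
With the root (C#) in the bass, the chord is in root position (figured bass 5/3).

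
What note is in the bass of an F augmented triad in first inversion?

The third of F augmented (F–A–C#) is A; that is the bass in first inversion.

A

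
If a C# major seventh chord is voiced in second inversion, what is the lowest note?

G#

In second inversion the fifth is lowest. For C# major seventh (C#–E#–G#–B#) that is G#.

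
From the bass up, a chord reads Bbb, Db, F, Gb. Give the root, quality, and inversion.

The pitch classes Bbb, Db, F, Gb arrange in thirds as Gb–Bbb–Db–F: a Gb minor-major seventh chord.
The lowest note is Bbb, the third of the chord, so this is first inversion (figured bass 6/5).

Gb minor-major seventh, first inversion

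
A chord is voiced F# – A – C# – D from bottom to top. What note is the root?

D

Reordering F#, A, C#, D into stacked thirds gives D–F#–A–C#; the bottom of that stack, D, is the root.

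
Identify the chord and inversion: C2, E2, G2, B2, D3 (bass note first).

C major ninth, root position

The distinct note names are C, E, G, B, D. Stacked in thirds they read C–E–G–B–D, which is a major ninth chord on C.
With the root (C) in the bass, the chord is in root position.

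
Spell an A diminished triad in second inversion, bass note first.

A diminished is A–C–Eb. Second inversion puts the fifth (Eb) in the bass, with the remaining tones above: Eb, A, C.

Eb, A, C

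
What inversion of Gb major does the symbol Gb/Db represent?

second inversion

Gb/Db means Gb major with Db in the bass. Db is the fifth of Gb major (Gb–Bb–Db), so this is second inversion.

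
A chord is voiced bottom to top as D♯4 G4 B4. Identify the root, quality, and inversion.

The distinct note names are D#, G, B. Stacked in thirds they read G–B–D#, which is an augmented triad on G.
D# is the fifth of G augmented; fifth in the bass means second inversion (figured bass 6/4).

G augmented, second inversion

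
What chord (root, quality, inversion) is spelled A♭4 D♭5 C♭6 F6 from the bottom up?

Db dominant seventh, second inversion

The distinct note names are Ab, Db, Cb, F. Stacked in thirds they read Db–F–Ab–Cb, which is a dominant seventh chord on Db.
Ab is the fifth of Db dominant seventh; fifth in the bass means second inversion (figured bass 4/3).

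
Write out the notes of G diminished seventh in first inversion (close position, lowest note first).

The chord tones are G–Bb–Db–Fb. With the third (Bb) lowest for first inversion: Bb, Db, Fb, G.

Bb, Db, Fb, G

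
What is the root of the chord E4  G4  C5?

C

E, G, C are the tones of a C major triad (C–E–G), making C the root.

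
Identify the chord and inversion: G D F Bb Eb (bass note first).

The distinct note names are G, D, F, Bb, Eb. Stacked in thirds they read Eb–G–Bb–D–F, which is a major ninth chord on Eb.
With the third (G) in the bass, the chord is in first inversion.

Eb major ninth, first inversion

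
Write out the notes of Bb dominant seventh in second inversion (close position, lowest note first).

The chord tones are Bb–D–F–Ab. With the fifth (F) lowest for second inversion: F, Ab, Bb, D.

F, Ab, Bb, D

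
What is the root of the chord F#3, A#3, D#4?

F#, A#, D# are the tones of a D# minor triad (D#–F#–A#), making D# the root.

D#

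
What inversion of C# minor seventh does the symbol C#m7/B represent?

third inversion

C#m7/B means C# minor seventh with B in the bass. B is the seventh of C# minor seventh (C#–E–G#–B), so this is third inversion.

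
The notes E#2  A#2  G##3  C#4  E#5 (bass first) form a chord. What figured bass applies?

The notes E#, A#, G##, C# stack in thirds as A#–C#–E#–G## — an A# minor-major seventh chord. The bass E# is the fifth, so this is second inversion: figured 4/3.

4/3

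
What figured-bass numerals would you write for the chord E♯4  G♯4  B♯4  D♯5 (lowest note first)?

The notes E#, G#, B#, D# stack in thirds as E#–G#–B#–D# — an E# minor seventh chord. The bass E# is the root, so this is root position: figured 7.

7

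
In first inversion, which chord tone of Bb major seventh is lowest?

D

The third of Bb major seventh (Bb–D–F–A) is D; that is the bass in first inversion.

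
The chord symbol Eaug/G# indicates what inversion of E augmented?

first inversion

Eaug/G# means E augmented with G# in the bass. G# is the third of E augmented (E–G#–B#), so this is first inversion.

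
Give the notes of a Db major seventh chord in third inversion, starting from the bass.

Spelling Db major seventh: Db–F–Ab–C. In third inversion the seventh is bass, giving C, Db, F, Ab from the bottom.

C, Db, F, Ab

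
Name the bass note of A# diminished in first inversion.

C#

A# diminished is A#–C#–E. First inversion places the third in the bass: C#.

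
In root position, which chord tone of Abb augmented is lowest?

Abb augmented is Abb–Cb–Eb. Root position places the root in the bass: Abb.

Abb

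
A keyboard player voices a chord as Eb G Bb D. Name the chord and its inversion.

Reducing to letter names: Eb, G, Bb, D. These stack in thirds as Eb–G–Bb–D — an Eb major seventh chord.
Eb is the root of Eb major seventh; root in the bass means root position (figured bass 7).

Eb major seventh, root position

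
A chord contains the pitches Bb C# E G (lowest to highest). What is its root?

C#

Bb, C#, E, G are the tones of a C# diminished seventh chord (C#–E–G–Bb), making C# the root.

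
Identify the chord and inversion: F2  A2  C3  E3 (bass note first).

F major seventh, root position

The distinct note names are F, A, C, E. Stacked in thirds they read F–A–C–E, which is a major seventh chord on F.
With the root (F) in the bass, the chord is in root position (figured bass 7).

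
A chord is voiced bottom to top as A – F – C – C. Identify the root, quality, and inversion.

F major, first inversion

Reducing to letter names: A, F, C. These stack in thirds as F–A–C — an F major triad.
With the third (A) in the bass, the chord is in first inversion (figured bass 6).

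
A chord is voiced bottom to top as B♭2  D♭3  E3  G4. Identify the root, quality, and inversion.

E diminished seventh, second inversion

The pitch classes Bb, Db, E, G arrange in thirds as E–G–Bb–Db: an E diminished seventh chord.
The lowest note is Bb, the fifth of the chord, so this is second inversion (figured bass 4/3).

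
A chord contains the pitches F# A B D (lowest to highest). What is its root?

B

F#, A, B, D are the tones of a B minor seventh chord (B–D–F#–A), making B the root.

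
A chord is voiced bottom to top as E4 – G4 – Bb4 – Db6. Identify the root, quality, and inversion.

E diminished seventh, root position

Reducing to letter names: E, G, Bb, Db. These stack in thirds as E–G–Bb–Db — an E diminished seventh chord.
With the root (E) in the bass, the chord is in root position (figured bass 7).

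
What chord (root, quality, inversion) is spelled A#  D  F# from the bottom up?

Reducing to letter names: A#, D, F#. These stack in thirds as D–F#–A# — a D augmented triad.
With the fifth (A#) in the bass, the chord is in second inversion (figured bass 6/4).

D augmented, second inversion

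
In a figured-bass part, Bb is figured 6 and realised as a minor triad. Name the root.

The figures 6 mean the third of the chord is in the bass. If Bb is the third of a minor triad, the root is G (chord tones G–Bb–D).

G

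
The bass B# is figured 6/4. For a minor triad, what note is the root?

The figures 6/4 mean the fifth of the chord is in the bass. If B# is the fifth of a minor triad, the root is E# (chord tones E#–G#–B#).

E#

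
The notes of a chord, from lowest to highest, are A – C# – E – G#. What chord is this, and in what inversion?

A major seventh, root position

Reducing to letter names: A, C#, E, G#. These stack in thirds as A–C#–E–G# — an A major seventh chord.
The lowest note is A, the root of the chord, so this is root position (figured bass 7).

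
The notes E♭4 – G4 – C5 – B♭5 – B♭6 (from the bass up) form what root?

The distinct letter names are Eb, G, C, Bb. Arranged as a stack of thirds they read C–Eb–G–Bb, so C is the root (a C minor seventh chord).

C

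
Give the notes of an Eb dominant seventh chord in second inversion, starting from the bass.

Eb dominant seventh is Eb–G–Bb–Db. Second inversion puts the fifth (Bb) in the bass, with the remaining tones above: Bb, Db, Eb, G.

Bb, Db, Eb, G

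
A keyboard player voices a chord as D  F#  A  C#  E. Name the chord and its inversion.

D major ninth, root position

The pitch classes D, F#, A, C#, E arrange in thirds as D–F#–A–C#–E: a D major ninth chord.
The lowest note is D, the root of the chord, so this is root position.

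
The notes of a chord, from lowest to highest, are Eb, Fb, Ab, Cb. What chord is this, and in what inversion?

Fb major seventh, third inversion

Reducing to letter names: Eb, Fb, Ab, Cb. These stack in thirds as Fb–Ab–Cb–Eb — an Fb major seventh chord.
Eb is the seventh of Fb major seventh; seventh in the bass means third inversion (figured bass 4/2).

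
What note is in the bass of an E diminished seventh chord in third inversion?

Db

The seventh of E diminished seventh (E–G–Bb–Db) is Db; that is the bass in third inversion.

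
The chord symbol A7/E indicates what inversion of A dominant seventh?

A7/E means A dominant seventh with E in the bass. E is the fifth of A dominant seventh (A–C#–E–G), so this is second inversion.

second inversion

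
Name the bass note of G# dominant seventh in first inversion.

B#

The third of G# dominant seventh (G#–B#–D#–F#) is B#; that is the bass in first inversion.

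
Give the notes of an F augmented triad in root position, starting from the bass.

F, A, C#

The chord tones are F–A–C#. With the root (F) lowest for root position: F, A, C#.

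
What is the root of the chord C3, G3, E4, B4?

C

The distinct letter names are C, G, E, B. Arranged as a stack of thirds they read C–E–G–B, so C is the root (a C major seventh chord).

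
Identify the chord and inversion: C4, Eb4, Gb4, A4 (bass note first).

A diminished seventh, first inversion

The pitch classes C, Eb, Gb, A arrange in thirds as A–C–Eb–Gb: an A diminished seventh chord.
The lowest note is C, the third of the chord, so this is first inversion (figured bass 6/5).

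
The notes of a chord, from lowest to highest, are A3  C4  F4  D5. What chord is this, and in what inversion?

Reducing to letter names: A, C, F, D. These stack in thirds as D–F–A–C — a D minor seventh chord.
The lowest note is A, the fifth of the chord, so this is second inversion (figured bass 4/3).

D minor seventh, second inversion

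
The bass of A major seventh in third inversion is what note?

G#

A major seventh is A–C#–E–G#. Third inversion places the seventh in the bass: G#.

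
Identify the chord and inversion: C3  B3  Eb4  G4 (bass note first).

C minor-major seventh, root position

The distinct note names are C, B, Eb, G. Stacked in thirds they read C–Eb–G–B, which is a minor-major seventh chord on C.
The lowest note is C, the root of the chord, so this is root position (figured bass 7).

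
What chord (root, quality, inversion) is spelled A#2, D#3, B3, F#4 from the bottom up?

Reducing to letter names: A#, D#, B, F#. These stack in thirds as B–D#–F#–A# — a B major seventh chord.
A# is the seventh of B major seventh; seventh in the bass means third inversion (figured bass 4/2).

B major seventh, third inversion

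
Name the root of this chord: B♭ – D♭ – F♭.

Bb, Db, Fb are the tones of a Bb diminished triad (Bb–Db–Fb), making Bb the root.

Bb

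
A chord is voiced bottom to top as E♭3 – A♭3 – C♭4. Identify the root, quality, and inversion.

The distinct note names are Eb, Ab, Cb. Stacked in thirds they read Ab–Cb–Eb, which is a minor triad on Ab.
Eb is the fifth of Ab minor; fifth in the bass means second inversion (figured bass 6/4).

Ab minor, second inversion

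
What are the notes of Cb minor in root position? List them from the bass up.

Cb, Ebb, Gb

Cb minor is Cb–Ebb–Gb. Root position puts the root (Cb) in the bass, with the remaining tones above: Cb, Ebb, Gb.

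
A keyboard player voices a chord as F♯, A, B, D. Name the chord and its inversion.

B minor seventh, second inversion

Reducing to letter names: F#, A, B, D. These stack in thirds as B–D–F#–A — a B minor seventh chord.
F# is the fifth of B minor seventh; fifth in the bass means second inversion (figured bass 4/3).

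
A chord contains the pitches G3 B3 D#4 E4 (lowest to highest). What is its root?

E

The distinct letter names are G, B, D#, E. Arranged as a stack of thirds they read E–G–B–D#, so E is the root (an E minor-major seventh chord).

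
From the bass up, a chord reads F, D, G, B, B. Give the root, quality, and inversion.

G dominant seventh, third inversion

The pitch classes F, D, G, B arrange in thirds as G–B–D–F: a G dominant seventh chord.
F is the seventh of G dominant seventh; seventh in the bass means third inversion (figured bass 4/2).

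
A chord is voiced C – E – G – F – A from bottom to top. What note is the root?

C, E, G, F, A are the tones of an F major ninth chord (F–A–C–E–G), making F the root.

F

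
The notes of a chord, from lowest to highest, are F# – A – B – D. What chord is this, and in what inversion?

The distinct note names are F#, A, B, D. Stacked in thirds they read B–D–F#–A, which is a minor seventh chord on B.
With the fifth (F#) in the bass, the chord is in second inversion (figured bass 4/3).

B minor seventh, second inversion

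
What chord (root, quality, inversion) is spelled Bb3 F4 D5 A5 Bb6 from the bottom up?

The pitch classes Bb, F, D, A arrange in thirds as Bb–D–F–A: a Bb major seventh chord.
With the root (Bb) in the bass, the chord is in root position (figured bass 7).

Bb major seventh, root position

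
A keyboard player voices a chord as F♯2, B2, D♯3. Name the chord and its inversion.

Reducing to letter names: F#, B, D#. These stack in thirds as B–D#–F# — a B major triad.
F# is the fifth of B major; fifth in the bass means second inversion (figured bass 6/4).

B major, second inversion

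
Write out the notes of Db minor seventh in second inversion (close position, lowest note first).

Ab, Cb, Db, Fb

The chord tones are Db–Fb–Ab–Cb. With the fifth (Ab) lowest for second inversion: Ab, Cb, Db, Fb.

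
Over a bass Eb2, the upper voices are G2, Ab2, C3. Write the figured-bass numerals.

The notes Eb, G, Ab, C stack in thirds as Ab–C–Eb–G — an Ab major seventh chord. The bass Eb is the fifth, so this is second inversion: figured 4/3.

4/3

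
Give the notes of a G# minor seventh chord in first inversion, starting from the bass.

The chord tones are G#–B–D#–F#. With the third (B) lowest for first inversion: B, D#, F#, G#.

B, D#, F#, G#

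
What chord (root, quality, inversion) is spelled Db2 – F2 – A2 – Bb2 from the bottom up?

Reducing to letter names: Db, F, A, Bb. These stack in thirds as Bb–Db–F–A — a Bb minor-major seventh chord.
The lowest note is Db, the third of the chord, so this is first inversion (figured bass 6/5).

Bb minor-major seventh, first inversion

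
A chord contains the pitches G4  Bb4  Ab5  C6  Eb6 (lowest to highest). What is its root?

Ab

The distinct letter names are G, Bb, Ab, C, Eb. Arranged as a stack of thirds they read Ab–C–Eb–G–Bb, so Ab is the root (an Ab major ninth chord).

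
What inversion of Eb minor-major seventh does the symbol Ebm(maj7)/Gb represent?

Ebm(maj7)/Gb means Eb minor-major seventh with Gb in the bass. Gb is the third of Eb minor-major seventh (Eb–Gb–Bb–D), so this is first inversion.

first inversion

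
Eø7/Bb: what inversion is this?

second inversion

Eø7/Bb means E half-diminished seventh with Bb in the bass. Bb is the fifth of E half-diminished seventh (E–G–Bb–D), so this is second inversion.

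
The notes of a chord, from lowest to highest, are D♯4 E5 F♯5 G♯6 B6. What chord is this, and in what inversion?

The pitch classes D#, E, F#, G#, B arrange in thirds as E–G#–B–D#–F#: an E major ninth chord.
D# is the seventh of E major ninth; seventh in the bass means third inversion.

E major ninth, third inversion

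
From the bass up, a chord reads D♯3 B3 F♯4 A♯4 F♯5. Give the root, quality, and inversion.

The distinct note names are D#, B, F#, A#. Stacked in thirds they read B–D#–F#–A#, which is a major seventh chord on B.
With the third (D#) in the bass, the chord is in first inversion (figured bass 6/5).

B major seventh, first inversion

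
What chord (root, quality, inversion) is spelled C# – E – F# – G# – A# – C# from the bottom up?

F# dominant ninth, second inversion

The distinct note names are C#, E, F#, G#, A#. Stacked in thirds they read F#–A#–C#–E–G#, which is a dominant ninth chord on F#.
The lowest note is C#, the fifth of the chord, so this is second inversion.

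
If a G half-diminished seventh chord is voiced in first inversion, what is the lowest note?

The third of G half-diminished seventh (G–Bb–Db–F) is Bb; that is the bass in first inversion.

Bb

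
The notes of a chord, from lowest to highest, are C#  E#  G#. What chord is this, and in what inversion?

The pitch classes C#, E#, G# arrange in thirds as C#–E#–G#: a C# major triad.
The lowest note is C#, the root of the chord, so this is root position (figured bass 5/3).

C# major, root position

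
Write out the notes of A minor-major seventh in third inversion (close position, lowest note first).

The chord tones are A–C–E–G#. With the seventh (G#) lowest for third inversion: G#, A, C, E.

G#, A, C, E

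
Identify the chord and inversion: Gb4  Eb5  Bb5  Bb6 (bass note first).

The pitch classes Gb, Eb, Bb arrange in thirds as Eb–Gb–Bb: an Eb minor triad.
With the third (Gb) in the bass, the chord is in first inversion (figured bass 6).

Eb minor, first inversion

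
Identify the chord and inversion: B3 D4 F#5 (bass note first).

B minor, root position

Reducing to letter names: B, D, F#. These stack in thirds as B–D–F# — a B minor triad.
The lowest note is B, the root of the chord, so this is root position (figured bass 5/3).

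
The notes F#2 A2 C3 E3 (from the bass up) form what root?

F#

F#, A, C, E are the tones of an F# half-diminished seventh chord (F#–A–C–E), making F# the root.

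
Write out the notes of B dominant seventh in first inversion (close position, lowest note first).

The chord tones are B–D#–F#–A. With the third (D#) lowest for first inversion: D#, F#, A, B.

D#, F#, A, B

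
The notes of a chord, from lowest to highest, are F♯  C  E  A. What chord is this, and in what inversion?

F# half-diminished seventh, root position

The pitch classes F#, C, E, A arrange in thirds as F#–A–C–E: an F# half-diminished seventh chord.
With the root (F#) in the bass, the chord is in root position (figured bass 7).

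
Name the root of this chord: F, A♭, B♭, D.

Bb

The distinct letter names are F, Ab, Bb, D. Arranged as a stack of thirds they read Bb–D–F–Ab, so Bb is the root (a Bb dominant seventh chord).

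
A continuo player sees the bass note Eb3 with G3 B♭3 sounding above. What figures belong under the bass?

5/3

The notes Eb, G, Bb stack in thirds as Eb–G–Bb — an Eb major triad. The bass Eb is the root, so this is root position: figured 5/3.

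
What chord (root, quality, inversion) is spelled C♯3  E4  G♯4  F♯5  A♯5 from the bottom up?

F# dominant ninth, second inversion

The distinct note names are C#, E, G#, F#, A#. Stacked in thirds they read F#–A#–C#–E–G#, which is a dominant ninth chord on F#.
With the fifth (C#) in the bass, the chord is in second inversion.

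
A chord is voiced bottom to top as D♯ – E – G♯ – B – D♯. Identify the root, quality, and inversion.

Reducing to letter names: D#, E, G#, B. These stack in thirds as E–G#–B–D# — an E major seventh chord.
The lowest note is D#, the seventh of the chord, so this is third inversion (figured bass 4/2).

E major seventh, third inversion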